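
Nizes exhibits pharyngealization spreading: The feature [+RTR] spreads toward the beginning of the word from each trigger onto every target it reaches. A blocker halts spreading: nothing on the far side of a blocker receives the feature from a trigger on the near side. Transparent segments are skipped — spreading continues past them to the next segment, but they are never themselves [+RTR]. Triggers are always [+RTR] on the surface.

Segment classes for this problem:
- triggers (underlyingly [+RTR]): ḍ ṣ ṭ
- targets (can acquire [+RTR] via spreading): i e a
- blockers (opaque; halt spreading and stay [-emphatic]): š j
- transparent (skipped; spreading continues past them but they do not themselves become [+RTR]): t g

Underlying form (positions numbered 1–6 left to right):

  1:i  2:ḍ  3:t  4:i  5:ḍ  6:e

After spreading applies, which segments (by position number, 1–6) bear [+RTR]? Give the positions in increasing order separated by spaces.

From /ḍ/ at 2 leftward: 1 /i/ → [+RTR]; word edge.
From /ḍ/ at 5 leftward: 4 /i/ → [+RTR]; 3 /t/ transparent; 2 /ḍ/ is itself a trigger — this domain ends here.
Target with no active source: position 6 stays [-emphatic].

1 2 4 5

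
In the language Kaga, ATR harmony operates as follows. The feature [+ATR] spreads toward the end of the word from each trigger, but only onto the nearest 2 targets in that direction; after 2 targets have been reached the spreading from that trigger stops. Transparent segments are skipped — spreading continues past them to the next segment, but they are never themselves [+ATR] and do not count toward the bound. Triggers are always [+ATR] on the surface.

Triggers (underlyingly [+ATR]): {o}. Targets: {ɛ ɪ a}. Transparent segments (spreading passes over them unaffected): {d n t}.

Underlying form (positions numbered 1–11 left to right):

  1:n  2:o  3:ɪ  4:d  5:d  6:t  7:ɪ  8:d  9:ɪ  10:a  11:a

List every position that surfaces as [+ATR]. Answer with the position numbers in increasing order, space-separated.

2 3 7

From /o/ at 2 rightward: 3 /ɪ/ → [+ATR]; 4 /d/ transparent; 5 /d/ transparent; 6 /t/ transparent; 7 /ɪ/ → [+ATR]; bound reached.
Targets with no active source: positions 9 10 11 stay [-ATR].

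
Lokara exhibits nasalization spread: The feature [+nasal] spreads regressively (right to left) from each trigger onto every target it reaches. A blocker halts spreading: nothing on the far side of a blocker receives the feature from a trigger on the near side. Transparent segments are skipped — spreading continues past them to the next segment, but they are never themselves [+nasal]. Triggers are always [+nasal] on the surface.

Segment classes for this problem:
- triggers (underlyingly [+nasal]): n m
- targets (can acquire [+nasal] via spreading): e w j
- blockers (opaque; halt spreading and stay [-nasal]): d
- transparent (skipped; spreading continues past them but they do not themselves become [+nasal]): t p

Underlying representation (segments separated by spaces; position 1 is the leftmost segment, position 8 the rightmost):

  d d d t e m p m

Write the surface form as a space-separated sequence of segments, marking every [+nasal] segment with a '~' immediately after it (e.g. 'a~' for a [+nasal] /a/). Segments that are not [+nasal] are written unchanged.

From /m/ at 6 leftward: 5 /e/ → [+nasal]; 4 /t/ transparent; 3 /d/ blocks.
From /m/ at 8 leftward: 7 /p/ transparent; 6 /m/ is itself a trigger — this domain ends here.
[+nasal] positions on the surface: 5 6 8.

d d d t e~ m~ p m~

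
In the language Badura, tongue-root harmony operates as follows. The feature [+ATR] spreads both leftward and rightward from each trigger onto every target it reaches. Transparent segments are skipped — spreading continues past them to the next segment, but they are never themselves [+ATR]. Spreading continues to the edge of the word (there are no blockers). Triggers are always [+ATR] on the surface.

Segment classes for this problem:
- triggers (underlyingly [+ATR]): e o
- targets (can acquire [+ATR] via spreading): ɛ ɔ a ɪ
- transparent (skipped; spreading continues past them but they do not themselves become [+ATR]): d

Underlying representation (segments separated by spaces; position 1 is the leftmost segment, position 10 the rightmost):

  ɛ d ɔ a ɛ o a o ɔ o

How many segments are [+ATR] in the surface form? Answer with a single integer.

From /o/ at 6 rightward: 7 /a/ → [+ATR]; 8 /o/ is itself a trigger — this domain ends here.
From /o/ at 6 leftward: 5 /ɛ/ → [+ATR]; 4 /a/ → [+ATR]; 3 /ɔ/ → [+ATR]; 2 /d/ transparent; 1 /ɛ/ → [+ATR]; word edge.
From /o/ at 8 rightward: 9 /ɔ/ → [+ATR]; 10 /o/ is itself a trigger — this domain ends here.
From /o/ at 8 leftward: 7 /a/ → [+ATR]; 6 /o/ is itself a trigger — this domain ends here.
From /o/ at 10 rightward: word edge.
From /o/ at 10 leftward: 9 /ɔ/ → [+ATR]; 8 /o/ is itself a trigger — this domain ends here.
[+ATR] positions on the surface: 1 3 4 5 6 7 8 9 10.

9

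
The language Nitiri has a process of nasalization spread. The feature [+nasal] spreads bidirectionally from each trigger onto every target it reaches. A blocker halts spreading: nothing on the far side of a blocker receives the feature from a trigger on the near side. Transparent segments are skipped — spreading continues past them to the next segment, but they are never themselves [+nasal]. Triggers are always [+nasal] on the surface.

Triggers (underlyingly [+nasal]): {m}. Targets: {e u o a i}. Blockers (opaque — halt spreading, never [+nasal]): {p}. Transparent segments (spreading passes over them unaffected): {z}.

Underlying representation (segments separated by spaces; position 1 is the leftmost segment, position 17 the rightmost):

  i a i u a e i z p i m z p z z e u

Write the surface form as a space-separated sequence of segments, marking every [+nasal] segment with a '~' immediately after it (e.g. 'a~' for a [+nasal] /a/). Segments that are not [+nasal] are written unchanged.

i a i u a e i z p i~ m~ z p z z e u

From /m/ at 11 rightward: 12 /z/ transparent; 13 /p/ blocks.
From /m/ at 11 leftward: 10 /i/ → [+nasal]; 9 /p/ blocks.
Targets with no active source: positions 1 2 3 4 5 6 7 16 17 stay [-nasal].
[+nasal] positions on the surface: 10 11.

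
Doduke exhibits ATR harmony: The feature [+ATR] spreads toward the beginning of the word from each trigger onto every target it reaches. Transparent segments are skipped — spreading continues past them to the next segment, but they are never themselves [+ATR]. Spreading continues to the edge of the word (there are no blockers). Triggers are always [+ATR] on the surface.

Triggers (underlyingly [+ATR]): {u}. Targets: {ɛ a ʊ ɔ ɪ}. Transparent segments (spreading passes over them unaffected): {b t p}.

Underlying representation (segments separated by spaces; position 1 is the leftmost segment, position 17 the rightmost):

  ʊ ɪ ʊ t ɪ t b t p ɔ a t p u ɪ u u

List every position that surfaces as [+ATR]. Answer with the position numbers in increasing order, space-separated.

From /u/ at 14 leftward: 13 /p/ transparent; 12 /t/ transparent; 11 /a/ → [+ATR]; 10 /ɔ/ → [+ATR]; 9 /p/ transparent; 8 /t/ transparent; 7 /b/ transparent; 6 /t/ transparent; 5 /ɪ/ → [+ATR]; 4 /t/ transparent; 3 /ʊ/ → [+ATR]; 2 /ɪ/ → [+ATR]; 1 /ʊ/ → [+ATR]; word edge.
From /u/ at 16 leftward: 15 /ɪ/ → [+ATR]; 14 /u/ is itself a trigger — this domain ends here.
From /u/ at 17 leftward: 16 /u/ is itself a trigger — this domain ends here.

1 2 3 5 10 11 14 15 16 17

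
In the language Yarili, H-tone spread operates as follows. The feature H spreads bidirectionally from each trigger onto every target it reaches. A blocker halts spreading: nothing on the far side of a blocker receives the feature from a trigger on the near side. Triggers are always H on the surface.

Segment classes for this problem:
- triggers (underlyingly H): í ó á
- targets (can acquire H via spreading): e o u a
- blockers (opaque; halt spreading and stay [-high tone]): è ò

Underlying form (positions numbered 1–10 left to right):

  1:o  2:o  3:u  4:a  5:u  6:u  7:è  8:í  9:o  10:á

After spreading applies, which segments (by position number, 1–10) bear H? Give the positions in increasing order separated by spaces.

8 9 10

From /í/ at 8 rightward: 9 /o/ → H; 10 /á/ is itself a trigger — this domain ends here.
From /í/ at 8 leftward: 7 /è/ blocks.
From /á/ at 10 rightward: word edge.
From /á/ at 10 leftward: 9 /o/ → H; 8 /í/ is itself a trigger — this domain ends here.
Targets with no active source: positions 1 2 3 4 5 6 stay [-high tone].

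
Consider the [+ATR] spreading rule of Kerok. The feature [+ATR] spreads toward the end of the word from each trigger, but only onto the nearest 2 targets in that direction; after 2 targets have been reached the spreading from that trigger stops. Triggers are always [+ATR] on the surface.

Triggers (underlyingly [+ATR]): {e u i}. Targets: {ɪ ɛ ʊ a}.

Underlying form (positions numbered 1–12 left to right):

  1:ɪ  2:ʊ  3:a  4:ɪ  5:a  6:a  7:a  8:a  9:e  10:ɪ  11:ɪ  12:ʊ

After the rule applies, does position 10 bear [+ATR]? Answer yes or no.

From /e/ at 9 rightward: 10 /ɪ/ → [+ATR]; 11 /ɪ/ → [+ATR]; bound reached.
Targets with no active source: positions 1 2 3 4 5 6 7 8 12 stay [-ATR].
[+ATR] positions on the surface: 9 10 11.

yes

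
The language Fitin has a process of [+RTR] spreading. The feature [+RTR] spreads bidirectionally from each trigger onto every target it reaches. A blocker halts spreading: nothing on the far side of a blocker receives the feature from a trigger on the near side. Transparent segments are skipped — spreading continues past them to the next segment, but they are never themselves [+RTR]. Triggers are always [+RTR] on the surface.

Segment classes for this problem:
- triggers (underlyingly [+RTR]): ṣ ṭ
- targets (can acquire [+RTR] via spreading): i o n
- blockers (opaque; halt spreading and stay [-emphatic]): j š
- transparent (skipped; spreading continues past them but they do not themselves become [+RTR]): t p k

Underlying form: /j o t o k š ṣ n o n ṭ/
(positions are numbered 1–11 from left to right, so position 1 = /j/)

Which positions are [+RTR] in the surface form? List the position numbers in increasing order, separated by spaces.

7 8 9 10 11

From /ṣ/ at 7 rightward: 8 /n/ → [+RTR]; 9 /o/ → [+RTR]; 10 /n/ → [+RTR]; 11 /ṭ/ is itself a trigger — this domain ends here.
From /ṣ/ at 7 leftward: 6 /š/ blocks.
From /ṭ/ at 11 rightward: word edge.
From /ṭ/ at 11 leftward: 10 /n/ → [+RTR]; 9 /o/ → [+RTR]; 8 /n/ → [+RTR]; 7 /ṣ/ is itself a trigger — this domain ends here.
Targets with no active source: positions 2 4 stay [-emphatic].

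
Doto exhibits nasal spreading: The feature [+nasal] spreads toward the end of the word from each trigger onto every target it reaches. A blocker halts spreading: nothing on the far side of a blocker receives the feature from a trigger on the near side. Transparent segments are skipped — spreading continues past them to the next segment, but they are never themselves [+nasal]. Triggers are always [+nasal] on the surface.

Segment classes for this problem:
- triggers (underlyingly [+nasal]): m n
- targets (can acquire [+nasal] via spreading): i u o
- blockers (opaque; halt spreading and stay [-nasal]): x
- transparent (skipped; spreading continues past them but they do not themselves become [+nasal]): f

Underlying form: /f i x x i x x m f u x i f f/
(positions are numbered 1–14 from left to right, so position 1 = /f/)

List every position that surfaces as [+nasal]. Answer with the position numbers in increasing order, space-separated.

8 10

From /m/ at 8 rightward: 9 /f/ transparent; 10 /u/ → [+nasal]; 11 /x/ blocks.
Targets with no active source: positions 2 5 12 stay [-nasal].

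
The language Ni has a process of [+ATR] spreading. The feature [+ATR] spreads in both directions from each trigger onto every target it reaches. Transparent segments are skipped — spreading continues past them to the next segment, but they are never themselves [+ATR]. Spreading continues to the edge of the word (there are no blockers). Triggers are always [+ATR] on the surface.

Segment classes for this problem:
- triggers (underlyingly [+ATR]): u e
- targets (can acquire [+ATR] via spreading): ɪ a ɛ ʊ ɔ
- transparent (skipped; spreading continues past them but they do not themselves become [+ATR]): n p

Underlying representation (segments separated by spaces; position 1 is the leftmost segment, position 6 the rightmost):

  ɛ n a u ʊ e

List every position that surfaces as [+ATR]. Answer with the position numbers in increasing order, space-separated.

From /u/ at 4 rightward: 5 /ʊ/ → [+ATR]; 6 /e/ is itself a trigger — this domain ends here.
From /u/ at 4 leftward: 3 /a/ → [+ATR]; 2 /n/ transparent; 1 /ɛ/ → [+ATR]; word edge.
From /e/ at 6 rightward: word edge.
From /e/ at 6 leftward: 5 /ʊ/ → [+ATR]; 4 /u/ is itself a trigger — this domain ends here.

1 3 4 5 6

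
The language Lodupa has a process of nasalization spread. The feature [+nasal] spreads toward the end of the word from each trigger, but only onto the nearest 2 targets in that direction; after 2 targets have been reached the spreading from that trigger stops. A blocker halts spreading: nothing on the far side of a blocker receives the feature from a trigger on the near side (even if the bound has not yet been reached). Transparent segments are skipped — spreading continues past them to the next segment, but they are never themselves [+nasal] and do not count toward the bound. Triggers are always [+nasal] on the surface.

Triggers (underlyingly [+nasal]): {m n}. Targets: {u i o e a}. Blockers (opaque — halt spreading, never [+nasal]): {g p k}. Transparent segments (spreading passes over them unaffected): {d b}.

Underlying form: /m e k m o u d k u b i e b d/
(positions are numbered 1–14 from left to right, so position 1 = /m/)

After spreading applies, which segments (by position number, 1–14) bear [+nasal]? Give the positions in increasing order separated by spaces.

From /m/ at 1 rightward: 2 /e/ → [+nasal]; 3 /k/ blocks.
From /m/ at 4 rightward: 5 /o/ → [+nasal]; 6 /u/ → [+nasal]; bound reached.
Targets with no active source: positions 9 11 12 stay [-nasal].

1 2 4 5 6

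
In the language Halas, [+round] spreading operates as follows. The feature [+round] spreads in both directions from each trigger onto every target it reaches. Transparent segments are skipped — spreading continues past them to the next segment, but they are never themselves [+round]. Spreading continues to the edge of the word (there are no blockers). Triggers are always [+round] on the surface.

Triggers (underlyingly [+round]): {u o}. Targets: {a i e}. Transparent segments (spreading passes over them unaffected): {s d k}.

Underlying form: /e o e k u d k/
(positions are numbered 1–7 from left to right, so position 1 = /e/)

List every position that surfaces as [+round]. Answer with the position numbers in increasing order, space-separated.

1 2 3 5

From /o/ at 2 rightward: 3 /e/ → [+round]; 4 /k/ transparent; 5 /u/ is itself a trigger — this domain ends here.
From /o/ at 2 leftward: 1 /e/ → [+round]; word edge.
From /u/ at 5 rightward: 6 /d/ transparent; 7 /k/ transparent; word edge.
From /u/ at 5 leftward: 4 /k/ transparent; 3 /e/ → [+round]; 2 /o/ is itself a trigger — this domain ends here.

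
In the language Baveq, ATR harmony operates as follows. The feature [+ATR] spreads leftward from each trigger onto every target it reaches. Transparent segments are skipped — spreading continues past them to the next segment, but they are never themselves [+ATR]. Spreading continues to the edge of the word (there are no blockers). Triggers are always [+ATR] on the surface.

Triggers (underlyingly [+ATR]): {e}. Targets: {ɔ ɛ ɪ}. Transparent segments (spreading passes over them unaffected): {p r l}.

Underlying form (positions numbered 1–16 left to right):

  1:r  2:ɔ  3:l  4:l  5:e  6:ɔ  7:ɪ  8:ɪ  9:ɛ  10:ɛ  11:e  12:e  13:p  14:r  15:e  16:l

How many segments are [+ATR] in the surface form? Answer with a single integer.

From /e/ at 5 leftward: 4 /l/ transparent; 3 /l/ transparent; 2 /ɔ/ → [+ATR]; 1 /r/ transparent; word edge.
From /e/ at 11 leftward: 10 /ɛ/ → [+ATR]; 9 /ɛ/ → [+ATR]; 8 /ɪ/ → [+ATR]; 7 /ɪ/ → [+ATR]; 6 /ɔ/ → [+ATR]; 5 /e/ is itself a trigger — this domain ends here.
From /e/ at 12 leftward: 11 /e/ is itself a trigger — this domain ends here.
From /e/ at 15 leftward: 14 /r/ transparent; 13 /p/ transparent; 12 /e/ is itself a trigger — this domain ends here.
[+ATR] positions on the surface: 2 5 6 7 8 9 10 11 12 15.

10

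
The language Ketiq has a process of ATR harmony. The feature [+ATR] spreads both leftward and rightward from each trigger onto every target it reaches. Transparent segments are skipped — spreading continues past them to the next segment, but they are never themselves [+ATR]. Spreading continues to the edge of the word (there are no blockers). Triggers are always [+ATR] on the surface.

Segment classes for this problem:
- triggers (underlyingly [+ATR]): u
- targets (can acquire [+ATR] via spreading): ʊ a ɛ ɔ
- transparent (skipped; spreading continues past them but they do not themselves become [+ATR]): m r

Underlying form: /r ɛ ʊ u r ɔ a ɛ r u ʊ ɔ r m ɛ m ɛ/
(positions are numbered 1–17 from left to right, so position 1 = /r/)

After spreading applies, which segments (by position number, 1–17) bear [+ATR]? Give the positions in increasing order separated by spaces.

2 3 4 6 7 8 10 11 12 15 17

From /u/ at 4 rightward: 5 /r/ transparent; 6 /ɔ/ → [+ATR]; 7 /a/ → [+ATR]; 8 /ɛ/ → [+ATR]; 9 /r/ transparent; 10 /u/ is itself a trigger — this domain ends here.
From /u/ at 4 leftward: 3 /ʊ/ → [+ATR]; 2 /ɛ/ → [+ATR]; 1 /r/ transparent; word edge.
From /u/ at 10 rightward: 11 /ʊ/ → [+ATR]; 12 /ɔ/ → [+ATR]; 13 /r/ transparent; 14 /m/ transparent; 15 /ɛ/ → [+ATR]; 16 /m/ transparent; 17 /ɛ/ → [+ATR]; word edge.
From /u/ at 10 leftward: 9 /r/ transparent; 8 /ɛ/ → [+ATR]; 7 /a/ → [+ATR]; 6 /ɔ/ → [+ATR]; 5 /r/ transparent; 4 /u/ is itself a trigger — this domain ends here.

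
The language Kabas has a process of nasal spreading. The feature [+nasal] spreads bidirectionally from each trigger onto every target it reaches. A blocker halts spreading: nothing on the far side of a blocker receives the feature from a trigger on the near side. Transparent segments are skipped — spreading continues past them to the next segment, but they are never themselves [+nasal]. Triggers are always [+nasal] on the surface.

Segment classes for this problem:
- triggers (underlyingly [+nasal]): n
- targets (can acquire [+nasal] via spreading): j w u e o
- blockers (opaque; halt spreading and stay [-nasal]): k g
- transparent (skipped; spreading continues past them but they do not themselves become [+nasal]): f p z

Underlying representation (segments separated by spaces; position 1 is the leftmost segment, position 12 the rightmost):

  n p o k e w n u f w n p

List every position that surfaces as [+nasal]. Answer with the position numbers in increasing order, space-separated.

1 3 5 6 7 8 10 11

From /n/ at 1 rightward: 2 /p/ transparent; 3 /o/ → [+nasal]; 4 /k/ blocks.
From /n/ at 1 leftward: word edge.
From /n/ at 7 rightward: 8 /u/ → [+nasal]; 9 /f/ transparent; 10 /w/ → [+nasal]; 11 /n/ is itself a trigger — this domain ends here.
From /n/ at 7 leftward: 6 /w/ → [+nasal]; 5 /e/ → [+nasal]; 4 /k/ blocks.
From /n/ at 11 rightward: 12 /p/ transparent; word edge.
From /n/ at 11 leftward: 10 /w/ → [+nasal]; 9 /f/ transparent; 8 /u/ → [+nasal]; 7 /n/ is itself a trigger — this domain ends here.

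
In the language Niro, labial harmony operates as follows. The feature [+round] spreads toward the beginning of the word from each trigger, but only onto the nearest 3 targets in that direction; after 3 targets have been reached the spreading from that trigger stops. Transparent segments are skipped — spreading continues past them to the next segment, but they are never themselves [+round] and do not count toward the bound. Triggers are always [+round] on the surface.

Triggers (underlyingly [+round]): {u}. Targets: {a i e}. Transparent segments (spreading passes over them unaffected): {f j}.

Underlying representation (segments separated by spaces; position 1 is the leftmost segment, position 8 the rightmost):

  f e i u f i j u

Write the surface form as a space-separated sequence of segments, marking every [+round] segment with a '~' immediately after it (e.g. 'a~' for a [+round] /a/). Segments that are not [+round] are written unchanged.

From /u/ at 4 leftward: 3 /i/ → [+round]; 2 /e/ → [+round]; 1 /f/ transparent; word edge.
From /u/ at 8 leftward: 7 /j/ transparent; 6 /i/ → [+round]; 5 /f/ transparent; 4 /u/ is itself a trigger — this domain ends here.
[+round] positions on the surface: 2 3 4 6 8.

f e~ i~ u~ f i~ j u~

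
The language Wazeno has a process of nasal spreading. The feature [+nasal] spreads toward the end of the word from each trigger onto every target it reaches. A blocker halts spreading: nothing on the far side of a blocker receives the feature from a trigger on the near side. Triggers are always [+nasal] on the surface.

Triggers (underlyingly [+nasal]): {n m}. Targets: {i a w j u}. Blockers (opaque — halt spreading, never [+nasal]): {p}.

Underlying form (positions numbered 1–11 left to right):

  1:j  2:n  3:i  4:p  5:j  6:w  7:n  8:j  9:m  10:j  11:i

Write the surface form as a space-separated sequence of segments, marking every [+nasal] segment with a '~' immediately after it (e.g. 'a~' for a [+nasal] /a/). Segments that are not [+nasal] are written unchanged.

From /n/ at 2 rightward: 3 /i/ → [+nasal]; 4 /p/ blocks.
From /n/ at 7 rightward: 8 /j/ → [+nasal]; 9 /m/ is itself a trigger — this domain ends here.
From /m/ at 9 rightward: 10 /j/ → [+nasal]; 11 /i/ → [+nasal]; word edge.
Targets with no active source: positions 1 5 6 stay [-nasal].
[+nasal] positions on the surface: 2 3 7 8 9 10 11.

j n~ i~ p j w n~ j~ m~ j~ i~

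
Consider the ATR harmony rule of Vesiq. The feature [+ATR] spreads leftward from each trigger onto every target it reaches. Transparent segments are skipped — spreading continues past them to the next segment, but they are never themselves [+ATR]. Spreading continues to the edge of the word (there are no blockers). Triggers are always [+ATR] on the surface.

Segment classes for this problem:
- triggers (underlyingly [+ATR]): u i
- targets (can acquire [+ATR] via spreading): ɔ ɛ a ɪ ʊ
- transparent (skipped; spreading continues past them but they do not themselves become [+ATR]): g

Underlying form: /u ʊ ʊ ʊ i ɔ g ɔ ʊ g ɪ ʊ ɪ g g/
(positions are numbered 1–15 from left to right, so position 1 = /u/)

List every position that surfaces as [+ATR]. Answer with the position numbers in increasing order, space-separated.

1 2 3 4 5

From /u/ at 1 leftward: word edge.
From /i/ at 5 leftward: 4 /ʊ/ → [+ATR]; 3 /ʊ/ → [+ATR]; 2 /ʊ/ → [+ATR]; 1 /u/ is itself a trigger — this domain ends here.
Targets with no active source: positions 6 8 9 11 12 13 stay [-ATR].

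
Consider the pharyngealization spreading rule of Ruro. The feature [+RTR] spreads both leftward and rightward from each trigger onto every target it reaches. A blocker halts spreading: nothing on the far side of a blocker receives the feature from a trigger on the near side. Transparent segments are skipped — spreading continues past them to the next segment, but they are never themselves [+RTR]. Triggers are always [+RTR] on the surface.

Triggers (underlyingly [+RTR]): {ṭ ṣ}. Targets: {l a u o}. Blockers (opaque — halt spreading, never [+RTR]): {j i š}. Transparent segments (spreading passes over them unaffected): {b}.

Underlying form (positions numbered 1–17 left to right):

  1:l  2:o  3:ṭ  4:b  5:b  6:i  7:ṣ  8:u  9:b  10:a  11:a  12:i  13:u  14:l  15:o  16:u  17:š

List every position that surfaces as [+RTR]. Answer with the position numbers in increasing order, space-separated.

From /ṭ/ at 3 rightward: 4 /b/ transparent; 5 /b/ transparent; 6 /i/ blocks.
From /ṭ/ at 3 leftward: 2 /o/ → [+RTR]; 1 /l/ → [+RTR]; word edge.
From /ṣ/ at 7 rightward: 8 /u/ → [+RTR]; 9 /b/ transparent; 10 /a/ → [+RTR]; 11 /a/ → [+RTR]; 12 /i/ blocks.
From /ṣ/ at 7 leftward: 6 /i/ blocks.
Targets with no active source: positions 13 14 15 16 stay [-emphatic].

1 2 3 7 8 10 11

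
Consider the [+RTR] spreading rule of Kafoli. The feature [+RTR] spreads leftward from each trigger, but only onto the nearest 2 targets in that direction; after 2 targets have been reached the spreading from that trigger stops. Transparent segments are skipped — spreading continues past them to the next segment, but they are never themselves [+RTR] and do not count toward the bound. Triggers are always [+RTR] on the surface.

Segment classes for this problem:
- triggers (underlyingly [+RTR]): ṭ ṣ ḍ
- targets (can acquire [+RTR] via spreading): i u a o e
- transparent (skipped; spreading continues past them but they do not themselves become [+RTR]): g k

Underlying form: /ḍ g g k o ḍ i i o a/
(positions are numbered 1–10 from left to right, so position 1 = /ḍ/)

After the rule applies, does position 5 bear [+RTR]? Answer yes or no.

From /ḍ/ at 1 leftward: word edge.
From /ḍ/ at 6 leftward: 5 /o/ → [+RTR]; 4 /k/ transparent; 3 /g/ transparent; 2 /g/ transparent; 1 /ḍ/ is itself a trigger — this domain ends here.
Targets with no active source: positions 7 8 9 10 stay [-emphatic].
[+RTR] positions on the surface: 1 5 6.

yes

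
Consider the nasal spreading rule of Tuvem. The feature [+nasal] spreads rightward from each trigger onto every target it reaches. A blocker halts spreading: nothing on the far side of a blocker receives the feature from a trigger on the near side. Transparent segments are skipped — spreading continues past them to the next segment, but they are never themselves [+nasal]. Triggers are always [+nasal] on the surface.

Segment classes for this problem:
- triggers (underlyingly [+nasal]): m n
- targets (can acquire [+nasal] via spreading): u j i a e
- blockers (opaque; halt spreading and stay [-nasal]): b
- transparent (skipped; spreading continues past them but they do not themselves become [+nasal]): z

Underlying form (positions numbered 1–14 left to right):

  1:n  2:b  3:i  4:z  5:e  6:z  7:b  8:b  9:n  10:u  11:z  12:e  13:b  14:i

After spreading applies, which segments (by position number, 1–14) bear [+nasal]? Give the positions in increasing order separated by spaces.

From /n/ at 1 rightward: 2 /b/ blocks.
From /n/ at 9 rightward: 10 /u/ → [+nasal]; 11 /z/ transparent; 12 /e/ → [+nasal]; 13 /b/ blocks.
Targets with no active source: positions 3 5 14 stay [-nasal].

1 9 10 12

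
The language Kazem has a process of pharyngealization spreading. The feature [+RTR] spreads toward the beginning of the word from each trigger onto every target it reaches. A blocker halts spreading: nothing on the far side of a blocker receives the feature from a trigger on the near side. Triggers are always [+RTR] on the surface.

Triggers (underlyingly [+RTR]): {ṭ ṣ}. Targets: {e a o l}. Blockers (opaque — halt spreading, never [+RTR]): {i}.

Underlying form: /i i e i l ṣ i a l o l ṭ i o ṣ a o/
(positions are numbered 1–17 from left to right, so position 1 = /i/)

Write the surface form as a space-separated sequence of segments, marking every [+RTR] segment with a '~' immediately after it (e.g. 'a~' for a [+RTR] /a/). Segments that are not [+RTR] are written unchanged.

From /ṣ/ at 6 leftward: 5 /l/ → [+RTR]; 4 /i/ blocks.
From /ṭ/ at 12 leftward: 11 /l/ → [+RTR]; 10 /o/ → [+RTR]; 9 /l/ → [+RTR]; 8 /a/ → [+RTR]; 7 /i/ blocks.
From /ṣ/ at 15 leftward: 14 /o/ → [+RTR]; 13 /i/ blocks.
Targets with no active source: positions 3 16 17 stay [-emphatic].
[+RTR] positions on the surface: 5 6 8 9 10 11 12 14 15.

i i e i l~ ṣ~ i a~ l~ o~ l~ ṭ~ i o~ ṣ~ a o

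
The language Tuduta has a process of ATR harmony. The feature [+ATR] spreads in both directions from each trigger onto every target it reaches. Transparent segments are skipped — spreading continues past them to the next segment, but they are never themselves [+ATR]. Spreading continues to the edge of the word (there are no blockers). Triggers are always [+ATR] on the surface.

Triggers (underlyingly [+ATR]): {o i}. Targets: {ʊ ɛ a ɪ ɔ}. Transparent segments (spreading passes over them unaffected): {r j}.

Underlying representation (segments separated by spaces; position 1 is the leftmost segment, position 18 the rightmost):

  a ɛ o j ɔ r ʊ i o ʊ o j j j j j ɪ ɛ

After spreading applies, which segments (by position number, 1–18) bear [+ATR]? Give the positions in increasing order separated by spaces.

From /o/ at 3 rightward: 4 /j/ transparent; 5 /ɔ/ → [+ATR]; 6 /r/ transparent; 7 /ʊ/ → [+ATR]; 8 /i/ is itself a trigger — this domain ends here.
From /o/ at 3 leftward: 2 /ɛ/ → [+ATR]; 1 /a/ → [+ATR]; word edge.
From /i/ at 8 rightward: 9 /o/ is itself a trigger — this domain ends here.
From /i/ at 8 leftward: 7 /ʊ/ → [+ATR]; 6 /r/ transparent; 5 /ɔ/ → [+ATR]; 4 /j/ transparent; 3 /o/ is itself a trigger — this domain ends here.
From /o/ at 9 rightward: 10 /ʊ/ → [+ATR]; 11 /o/ is itself a trigger — this domain ends here.
From /o/ at 9 leftward: 8 /i/ is itself a trigger — this domain ends here.
From /o/ at 11 rightward: 12 /j/ transparent; 13 /j/ transparent; 14 /j/ transparent; 15 /j/ transparent; 16 /j/ transparent; 17 /ɪ/ → [+ATR]; 18 /ɛ/ → [+ATR]; word edge.
From /o/ at 11 leftward: 10 /ʊ/ → [+ATR]; 9 /o/ is itself a trigger — this domain ends here.

1 2 3 5 7 8 9 10 11 17 18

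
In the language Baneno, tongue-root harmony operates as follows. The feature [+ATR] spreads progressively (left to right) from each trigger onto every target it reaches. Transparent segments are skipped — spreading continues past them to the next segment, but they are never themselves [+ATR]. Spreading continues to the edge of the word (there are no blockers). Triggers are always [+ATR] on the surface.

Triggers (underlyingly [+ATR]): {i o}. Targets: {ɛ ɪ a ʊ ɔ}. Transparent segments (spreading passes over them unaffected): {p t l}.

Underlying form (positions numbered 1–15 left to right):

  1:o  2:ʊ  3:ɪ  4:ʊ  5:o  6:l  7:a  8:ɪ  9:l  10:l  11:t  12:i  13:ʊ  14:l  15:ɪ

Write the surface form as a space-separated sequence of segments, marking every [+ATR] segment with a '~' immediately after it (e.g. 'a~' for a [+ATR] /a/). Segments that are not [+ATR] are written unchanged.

o~ ʊ~ ɪ~ ʊ~ o~ l a~ ɪ~ l l t i~ ʊ~ l ɪ~

From /o/ at 1 rightward: 2 /ʊ/ → [+ATR]; 3 /ɪ/ → [+ATR]; 4 /ʊ/ → [+ATR]; 5 /o/ is itself a trigger — this domain ends here.
From /o/ at 5 rightward: 6 /l/ transparent; 7 /a/ → [+ATR]; 8 /ɪ/ → [+ATR]; 9 /l/ transparent; 10 /l/ transparent; 11 /t/ transparent; 12 /i/ is itself a trigger — this domain ends here.
From /i/ at 12 rightward: 13 /ʊ/ → [+ATR]; 14 /l/ transparent; 15 /ɪ/ → [+ATR]; word edge.
[+ATR] positions on the surface: 1 2 3 4 5 7 8 12 13 15.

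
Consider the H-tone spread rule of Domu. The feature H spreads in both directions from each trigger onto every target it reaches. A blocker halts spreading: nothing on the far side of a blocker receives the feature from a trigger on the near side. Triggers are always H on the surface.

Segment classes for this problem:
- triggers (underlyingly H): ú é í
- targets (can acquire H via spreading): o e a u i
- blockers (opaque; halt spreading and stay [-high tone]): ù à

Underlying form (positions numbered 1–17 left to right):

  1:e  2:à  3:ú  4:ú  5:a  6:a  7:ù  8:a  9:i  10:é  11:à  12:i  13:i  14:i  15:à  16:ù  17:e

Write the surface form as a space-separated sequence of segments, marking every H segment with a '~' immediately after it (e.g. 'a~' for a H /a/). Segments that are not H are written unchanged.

From /ú/ at 3 rightward: 4 /ú/ is itself a trigger — this domain ends here.
From /ú/ at 3 leftward: 2 /à/ blocks.
From /ú/ at 4 rightward: 5 /a/ → H; 6 /a/ → H; 7 /ù/ blocks.
From /ú/ at 4 leftward: 3 /ú/ is itself a trigger — this domain ends here.
From /é/ at 10 rightward: 11 /à/ blocks.
From /é/ at 10 leftward: 9 /i/ → H; 8 /a/ → H; 7 /ù/ blocks.
Targets with no active source: positions 1 12 13 14 17 stay [-high tone].
H positions on the surface: 3 4 5 6 8 9 10.

e à ú~ ú~ a~ a~ ù a~ i~ é~ à i i i à ù e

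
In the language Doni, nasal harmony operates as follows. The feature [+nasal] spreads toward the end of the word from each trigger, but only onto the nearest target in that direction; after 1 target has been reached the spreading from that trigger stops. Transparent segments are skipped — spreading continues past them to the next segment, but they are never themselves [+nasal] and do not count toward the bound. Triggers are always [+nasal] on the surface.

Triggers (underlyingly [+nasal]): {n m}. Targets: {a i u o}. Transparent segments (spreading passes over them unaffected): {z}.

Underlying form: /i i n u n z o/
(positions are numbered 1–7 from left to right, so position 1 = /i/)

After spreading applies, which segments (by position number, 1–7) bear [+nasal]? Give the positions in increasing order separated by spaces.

From /n/ at 3 rightward: 4 /u/ → [+nasal]; bound reached.
From /n/ at 5 rightward: 6 /z/ transparent; 7 /o/ → [+nasal]; bound reached.
Targets with no active source: positions 1 2 stay [-nasal].

3 4 5 7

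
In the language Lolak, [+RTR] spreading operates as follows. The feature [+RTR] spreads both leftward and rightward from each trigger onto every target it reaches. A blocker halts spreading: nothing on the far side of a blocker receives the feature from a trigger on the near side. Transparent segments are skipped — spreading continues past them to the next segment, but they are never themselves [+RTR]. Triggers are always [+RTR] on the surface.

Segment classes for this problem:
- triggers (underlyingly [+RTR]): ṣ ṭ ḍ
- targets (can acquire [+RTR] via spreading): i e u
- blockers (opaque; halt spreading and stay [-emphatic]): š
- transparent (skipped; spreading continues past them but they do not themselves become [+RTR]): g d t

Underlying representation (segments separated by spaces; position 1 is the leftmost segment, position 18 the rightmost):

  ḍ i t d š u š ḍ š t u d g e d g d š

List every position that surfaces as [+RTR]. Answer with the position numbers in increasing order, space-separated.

From /ḍ/ at 1 rightward: 2 /i/ → [+RTR]; 3 /t/ transparent; 4 /d/ transparent; 5 /š/ blocks.
From /ḍ/ at 1 leftward: word edge.
From /ḍ/ at 8 rightward: 9 /š/ blocks.
From /ḍ/ at 8 leftward: 7 /š/ blocks.
Targets with no active source: positions 6 11 14 stay [-emphatic].

1 2 8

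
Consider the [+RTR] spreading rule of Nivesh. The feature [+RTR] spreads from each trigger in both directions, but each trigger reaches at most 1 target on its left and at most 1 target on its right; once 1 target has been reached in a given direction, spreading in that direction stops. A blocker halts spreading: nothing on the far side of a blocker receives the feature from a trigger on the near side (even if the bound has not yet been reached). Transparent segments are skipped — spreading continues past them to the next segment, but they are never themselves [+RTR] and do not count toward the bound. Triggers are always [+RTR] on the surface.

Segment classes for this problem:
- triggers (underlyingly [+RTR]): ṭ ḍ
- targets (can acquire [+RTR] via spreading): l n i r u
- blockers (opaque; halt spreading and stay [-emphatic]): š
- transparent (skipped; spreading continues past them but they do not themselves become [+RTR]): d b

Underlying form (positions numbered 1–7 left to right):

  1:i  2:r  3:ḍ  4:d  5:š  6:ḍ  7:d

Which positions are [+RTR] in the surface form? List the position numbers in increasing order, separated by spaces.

2 3 6

From /ḍ/ at 3 rightward: 4 /d/ transparent; 5 /š/ blocks.
From /ḍ/ at 3 leftward: 2 /r/ → [+RTR]; bound reached.
From /ḍ/ at 6 rightward: 7 /d/ transparent; word edge.
From /ḍ/ at 6 leftward: 5 /š/ blocks.
Target with no active source: position 1 stays [-emphatic].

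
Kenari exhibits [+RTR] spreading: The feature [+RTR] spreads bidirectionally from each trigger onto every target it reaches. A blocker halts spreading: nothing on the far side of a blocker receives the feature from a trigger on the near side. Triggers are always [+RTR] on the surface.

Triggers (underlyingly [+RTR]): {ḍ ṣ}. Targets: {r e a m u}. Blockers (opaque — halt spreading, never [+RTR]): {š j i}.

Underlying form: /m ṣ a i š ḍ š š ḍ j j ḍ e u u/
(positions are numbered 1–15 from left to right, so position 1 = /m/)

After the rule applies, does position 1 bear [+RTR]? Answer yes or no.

yes

From /ṣ/ at 2 rightward: 3 /a/ → [+RTR]; 4 /i/ blocks.
From /ṣ/ at 2 leftward: 1 /m/ → [+RTR]; word edge.
From /ḍ/ at 6 rightward: 7 /š/ blocks.
From /ḍ/ at 6 leftward: 5 /š/ blocks.
From /ḍ/ at 9 rightward: 10 /j/ blocks.
From /ḍ/ at 9 leftward: 8 /š/ blocks.
From /ḍ/ at 12 rightward: 13 /e/ → [+RTR]; 14 /u/ → [+RTR]; 15 /u/ → [+RTR]; word edge.
From /ḍ/ at 12 leftward: 11 /j/ blocks.
[+RTR] positions on the surface: 1 2 3 6 9 12 13 14 15.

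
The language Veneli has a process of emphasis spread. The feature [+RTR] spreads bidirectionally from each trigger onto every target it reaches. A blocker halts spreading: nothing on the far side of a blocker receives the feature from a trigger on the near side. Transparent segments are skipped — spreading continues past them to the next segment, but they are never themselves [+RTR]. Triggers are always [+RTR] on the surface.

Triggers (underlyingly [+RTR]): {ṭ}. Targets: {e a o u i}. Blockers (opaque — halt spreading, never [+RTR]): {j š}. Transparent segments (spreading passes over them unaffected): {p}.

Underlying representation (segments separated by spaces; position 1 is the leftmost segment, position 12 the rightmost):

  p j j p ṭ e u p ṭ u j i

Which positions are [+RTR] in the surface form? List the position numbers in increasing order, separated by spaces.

5 6 7 9 10

From /ṭ/ at 5 rightward: 6 /e/ → [+RTR]; 7 /u/ → [+RTR]; 8 /p/ transparent; 9 /ṭ/ is itself a trigger — this domain ends here.
From /ṭ/ at 5 leftward: 4 /p/ transparent; 3 /j/ blocks.
From /ṭ/ at 9 rightward: 10 /u/ → [+RTR]; 11 /j/ blocks.
From /ṭ/ at 9 leftward: 8 /p/ transparent; 7 /u/ → [+RTR]; 6 /e/ → [+RTR]; 5 /ṭ/ is itself a trigger — this domain ends here.
Target with no active source: position 12 stays [-emphatic].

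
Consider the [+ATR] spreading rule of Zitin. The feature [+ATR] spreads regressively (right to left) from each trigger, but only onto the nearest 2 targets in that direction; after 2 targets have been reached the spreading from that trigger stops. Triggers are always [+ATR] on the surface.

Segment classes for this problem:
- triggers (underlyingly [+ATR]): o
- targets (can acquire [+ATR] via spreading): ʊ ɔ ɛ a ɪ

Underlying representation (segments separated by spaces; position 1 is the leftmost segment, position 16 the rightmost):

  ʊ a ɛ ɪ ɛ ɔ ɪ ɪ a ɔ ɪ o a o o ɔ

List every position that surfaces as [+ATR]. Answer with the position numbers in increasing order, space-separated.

10 11 12 13 14 15

From /o/ at 12 leftward: 11 /ɪ/ → [+ATR]; 10 /ɔ/ → [+ATR]; bound reached.
From /o/ at 14 leftward: 13 /a/ → [+ATR]; 12 /o/ is itself a trigger — this domain ends here.
From /o/ at 15 leftward: 14 /o/ is itself a trigger — this domain ends here.
Targets with no active source: positions 1 2 3 4 5 6 7 8 9 16 stay [-ATR].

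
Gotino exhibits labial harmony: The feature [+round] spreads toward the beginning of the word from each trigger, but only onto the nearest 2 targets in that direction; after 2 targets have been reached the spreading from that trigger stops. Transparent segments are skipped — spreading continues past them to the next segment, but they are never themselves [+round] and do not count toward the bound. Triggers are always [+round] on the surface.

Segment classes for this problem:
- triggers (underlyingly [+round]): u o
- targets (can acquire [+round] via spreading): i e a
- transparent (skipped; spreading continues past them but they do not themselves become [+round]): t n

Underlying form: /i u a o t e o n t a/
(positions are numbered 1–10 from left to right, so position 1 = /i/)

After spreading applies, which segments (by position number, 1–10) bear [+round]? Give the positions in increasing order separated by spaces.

From /u/ at 2 leftward: 1 /i/ → [+round]; word edge.
From /o/ at 4 leftward: 3 /a/ → [+round]; 2 /u/ is itself a trigger — this domain ends here.
From /o/ at 7 leftward: 6 /e/ → [+round]; 5 /t/ transparent; 4 /o/ is itself a trigger — this domain ends here.
Target with no active source: position 10 stays [-round].

1 2 3 4 6 7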